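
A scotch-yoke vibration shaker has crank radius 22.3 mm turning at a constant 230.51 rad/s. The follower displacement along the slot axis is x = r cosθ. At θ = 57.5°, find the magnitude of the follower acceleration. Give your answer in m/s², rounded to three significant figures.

637

ω = 230.5 rad/s
x = r cosθ ⇒ ẍ = −rω² cosθ (ω constant).
|a| = rω²|cosθ| = 0.0223·(230.5)²·|cos 57.5°| = 636.65 m/s².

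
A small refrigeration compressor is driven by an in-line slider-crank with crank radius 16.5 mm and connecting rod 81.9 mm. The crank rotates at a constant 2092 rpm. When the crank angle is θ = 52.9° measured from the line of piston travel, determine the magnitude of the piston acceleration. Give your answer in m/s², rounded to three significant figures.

435

ω = 2π·2092/60 = 219.1 rad/s
x(θ) = r cosθ + √(L² − r² sin²θ); with ω constant, a = ω²·d²x/dθ².
d²x/dθ² = −r cosθ − r²(cos2θ)/√u − r⁴ sin²2θ/(4u^{3/2}),  u = L² − r² sin²θ = 0.00653442 m².
Substituting r = 0.0165 m, L = 0.0819 m, θ = 52.9°: d²x/dθ² = -0.0090684 m.
a = ω²·d²x/dθ² = (219.1)²·(-0.0090684) = -435.22 m/s²;  |a| = 435.22 m/s².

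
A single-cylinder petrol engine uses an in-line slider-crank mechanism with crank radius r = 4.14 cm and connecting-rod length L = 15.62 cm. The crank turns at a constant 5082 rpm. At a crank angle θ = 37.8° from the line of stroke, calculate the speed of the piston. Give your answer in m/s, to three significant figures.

ω = 2π·5082/60 = 532.2 rad/s
For an in-line slider-crank, x = r cosθ + √(L² − r² sin²θ), so v = −rω sinθ·[1 + r cosθ/√(L² − r² sin²θ)].
With r = 0.0414 m, L = 0.1562 m, θ = 37.8°: √(L² − r² sin²θ) = 0.15413 m.
v = −0.0414·532.2·0.61291·[1 + 0.0414·0.79016/0.15413] = -16.37 m/s.
|v| = 16.37 m/s.

16.4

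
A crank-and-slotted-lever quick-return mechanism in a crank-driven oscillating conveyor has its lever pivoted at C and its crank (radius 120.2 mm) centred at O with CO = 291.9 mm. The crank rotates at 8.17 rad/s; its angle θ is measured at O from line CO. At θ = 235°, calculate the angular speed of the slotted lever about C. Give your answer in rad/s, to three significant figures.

0.781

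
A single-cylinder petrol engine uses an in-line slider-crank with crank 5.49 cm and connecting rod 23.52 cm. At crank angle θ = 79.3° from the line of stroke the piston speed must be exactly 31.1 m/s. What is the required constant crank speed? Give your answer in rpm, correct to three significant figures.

For an in-line slider-crank, |v_piston| = rω|sinθ|·[1 + r cosθ/√(L² − r² sin²θ)].
With r = 0.0549 m, L = 0.2352 m, θ = 79.3°: the bracketed kinematic factor |dx/dθ| = 0.056347 m.
ω = v/|dx/dθ| = 31.1/0.056347 = 551.93 rad/s.
N = 60ω/(2π) = 5270.6 rpm.

5270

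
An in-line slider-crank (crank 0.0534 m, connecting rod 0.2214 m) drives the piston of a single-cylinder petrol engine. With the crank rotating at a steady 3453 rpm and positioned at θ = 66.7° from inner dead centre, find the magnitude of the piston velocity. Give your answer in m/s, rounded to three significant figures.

ω = 2π·3453/60 = 361.6 rad/s
For an in-line slider-crank, x = r cosθ + √(L² − r² sin²θ), so v = −rω sinθ·[1 + r cosθ/√(L² − r² sin²θ)].
With r = 0.0534 m, L = 0.2214 m, θ = 66.7°: √(L² − r² sin²θ) = 0.2159 m.
v = −0.0534·361.6·0.91845·[1 + 0.0534·0.39555/0.2159] = -19.47 m/s.
|v| = 19.47 m/s.

19.5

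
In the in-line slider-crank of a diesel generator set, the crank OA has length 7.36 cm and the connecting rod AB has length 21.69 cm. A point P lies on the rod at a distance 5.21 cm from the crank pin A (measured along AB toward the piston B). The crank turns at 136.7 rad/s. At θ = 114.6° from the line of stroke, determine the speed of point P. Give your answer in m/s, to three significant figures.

ω = 136.7 rad/s.  Crank-pin speed |V_A| = rω = 10.061 m/s, perpendicular to OA.
Rod angle: sinφ = −(r/L) sinθ ⇒ φ = -17.971°; ω_rod = −rω cosθ/√(L²−r²sin²θ) = +20.3 rad/s.
V_P = V_A + ω_rod × AP, with AP = 0.0521 m along the rod.
Components: V_Px = −rω sinθ − a·ω_rod·sinφ = -8.8216 m/s;  V_Py = rω cosθ + a·ω_rod·cosφ = -3.1822 m/s.
|V_P| = √(V_Px² + V_Py²) = 9.378 m/s.

9.38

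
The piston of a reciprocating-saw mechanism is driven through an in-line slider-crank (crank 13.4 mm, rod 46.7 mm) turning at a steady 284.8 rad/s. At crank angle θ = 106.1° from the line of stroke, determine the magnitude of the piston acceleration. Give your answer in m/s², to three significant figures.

ω = 284.8 rad/s
x(θ) = r cosθ + √(L² − r² sin²θ); with ω constant, a = ω²·d²x/dθ².
d²x/dθ² = −r cosθ − r²(cos2θ)/√u − r⁴ sin²2θ/(4u^{3/2}),  u = L² − r² sin²θ = 0.00201514 m².
Substituting r = 0.0134 m, L = 0.0467 m, θ = 106.1°: d²x/dθ² = +0.0070755 m.
a = ω²·d²x/dθ² = (284.8)²·(+0.0070755) = +573.9 m/s²;  |a| = 573.9 m/s².

574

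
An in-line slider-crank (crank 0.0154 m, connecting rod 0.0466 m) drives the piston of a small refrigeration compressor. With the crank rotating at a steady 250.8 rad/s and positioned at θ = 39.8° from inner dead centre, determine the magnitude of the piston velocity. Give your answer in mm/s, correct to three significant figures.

ω = 250.8 rad/s
For an in-line slider-crank, x = r cosθ + √(L² − r² sin²θ), so v = −rω sinθ·[1 + r cosθ/√(L² − r² sin²θ)].
With r = 0.0154 m, L = 0.0466 m, θ = 39.8°: √(L² − r² sin²θ) = 0.045545 m.
v = −0.0154·250.8·0.64011·[1 + 0.0154·0.76828/0.045545] = -3.1146 m/s.
|v| = 3.1146 m/s = 3114.6 mm/s.

3110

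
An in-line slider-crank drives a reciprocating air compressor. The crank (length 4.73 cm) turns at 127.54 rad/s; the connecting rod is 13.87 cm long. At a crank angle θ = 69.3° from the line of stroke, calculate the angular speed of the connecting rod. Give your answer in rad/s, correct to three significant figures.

16.2

ω = 127.5 rad/s
The rod makes angle φ with the slider axis where L sinφ = r sinθ; differentiating, L cosφ·φ̇ = r ω cosθ.
L cosφ = √(L² − r² sin²θ) = 0.13145 m.
|ω_rod| = r ω |cosθ| / √(L² − r² sin²θ) = 0.0473·127.5·0.35347/0.13145 = 16.222 rad/s.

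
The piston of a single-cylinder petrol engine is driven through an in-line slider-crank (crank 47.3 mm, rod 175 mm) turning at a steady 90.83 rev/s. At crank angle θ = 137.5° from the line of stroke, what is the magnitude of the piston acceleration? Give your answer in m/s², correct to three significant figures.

ω = 2π·90.8 = 570.7 rad/s
x(θ) = r cosθ + √(L² − r² sin²θ); with ω constant, a = ω²·d²x/dθ².
d²x/dθ² = −r cosθ − r²(cos2θ)/√u − r⁴ sin²2θ/(4u^{3/2}),  u = L² − r² sin²θ = 0.0296039 m².
Substituting r = 0.0473 m, L = 0.175 m, θ = 137.5°: d²x/dθ² = +0.033496 m.
a = ω²·d²x/dθ² = (570.7)²·(+0.033496) = +10910 m/s²;  |a| = 10910 m/s².

10900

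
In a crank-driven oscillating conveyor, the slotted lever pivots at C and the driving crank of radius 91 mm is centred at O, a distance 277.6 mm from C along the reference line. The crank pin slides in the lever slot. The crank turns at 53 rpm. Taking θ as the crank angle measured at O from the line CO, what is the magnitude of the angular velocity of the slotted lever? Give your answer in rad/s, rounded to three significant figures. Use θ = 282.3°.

0.789

ω = 5.55 rad/s (from 53 rpm).
Crank pin A relative to C: A = (d + r cosθ, r sinθ); lever angle φ = atan2(r sinθ, d + r cosθ).
Differentiating tanφ: φ̇ = rω(d cosθ + r)/(d² + r² + 2dr cosθ).
d² + r² + 2dr cosθ = |CA|² = 0.0961057 m²;  d cosθ + r = +0.15014 m.
|ω_lever| = |0.091·5.55·+0.15014| / 0.0961057 = 0.78901 rad/s.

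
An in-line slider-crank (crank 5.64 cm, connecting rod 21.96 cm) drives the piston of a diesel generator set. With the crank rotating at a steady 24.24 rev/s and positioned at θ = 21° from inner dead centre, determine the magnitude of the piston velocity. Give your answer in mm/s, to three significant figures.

3820

ω = 2π·24.2 = 152.3 rad/s
For an in-line slider-crank, x = r cosθ + √(L² − r² sin²θ), so v = −rω sinθ·[1 + r cosθ/√(L² − r² sin²θ)].
With r = 0.0564 m, L = 0.2196 m, θ = 21°: √(L² − r² sin²θ) = 0.21867 m.
v = −0.0564·152.3·0.35837·[1 + 0.0564·0.93358/0.21867] = -3.8196 m/s.
|v| = 3.8196 m/s = 3819.6 mm/s.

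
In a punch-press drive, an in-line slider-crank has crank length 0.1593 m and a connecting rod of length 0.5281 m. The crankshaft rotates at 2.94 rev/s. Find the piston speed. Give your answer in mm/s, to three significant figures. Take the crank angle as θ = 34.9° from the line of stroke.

2110

ω = 2π·2.94 = 18.47 rad/s
For an in-line slider-crank, x = r cosθ + √(L² − r² sin²θ), so v = −rω sinθ·[1 + r cosθ/√(L² − r² sin²θ)].
With r = 0.1593 m, L = 0.5281 m, θ = 34.9°: √(L² − r² sin²θ) = 0.52018 m.
v = −0.1593·18.47·0.57215·[1 + 0.1593·0.82015/0.52018] = -2.1065 m/s.
|v| = 2.1065 m/s = 2106.5 mm/s.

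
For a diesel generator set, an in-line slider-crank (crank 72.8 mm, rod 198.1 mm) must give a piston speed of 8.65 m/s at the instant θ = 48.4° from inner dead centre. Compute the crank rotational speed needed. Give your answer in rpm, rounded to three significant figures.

1210

For an in-line slider-crank, |v_piston| = rω|sinθ|·[1 + r cosθ/√(L² − r² sin²θ)].
With r = 0.0728 m, L = 0.1981 m, θ = 48.4°: the bracketed kinematic factor |dx/dθ| = 0.068254 m.
ω = v/|dx/dθ| = 8.65/0.068254 = 126.73 rad/s.
N = 60ω/(2π) = 1210.2 rpm.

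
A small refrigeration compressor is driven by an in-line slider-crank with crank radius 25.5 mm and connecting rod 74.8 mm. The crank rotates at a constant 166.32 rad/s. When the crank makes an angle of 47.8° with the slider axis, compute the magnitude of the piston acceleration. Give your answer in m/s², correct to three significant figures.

ω = 166.3 rad/s
x(θ) = r cosθ + √(L² − r² sin²θ); with ω constant, a = ω²·d²x/dθ².
d²x/dθ² = −r cosθ − r²(cos2θ)/√u − r⁴ sin²2θ/(4u^{3/2}),  u = L² − r² sin²θ = 0.00523819 m².
Substituting r = 0.0255 m, L = 0.0748 m, θ = 47.8°: d²x/dθ² = -0.016528 m.
a = ω²·d²x/dθ² = (166.3)²·(-0.016528) = -457.21 m/s²;  |a| = 457.21 m/s².

457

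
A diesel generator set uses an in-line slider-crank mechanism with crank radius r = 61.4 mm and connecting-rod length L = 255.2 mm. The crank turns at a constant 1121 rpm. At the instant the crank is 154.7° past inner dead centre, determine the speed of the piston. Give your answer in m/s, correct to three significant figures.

ω = 2π·1121/60 = 117.4 rad/s
For an in-line slider-crank, x = r cosθ + √(L² − r² sin²θ), so v = −rω sinθ·[1 + r cosθ/√(L² − r² sin²θ)].
With r = 0.0614 m, L = 0.2552 m, θ = 154.7°: √(L² − r² sin²θ) = 0.25385 m.
v = −0.0614·117.4·0.42736·[1 + 0.0614·-0.90408/0.25385] = -2.4067 m/s.
|v| = 2.4067 m/s.

2.41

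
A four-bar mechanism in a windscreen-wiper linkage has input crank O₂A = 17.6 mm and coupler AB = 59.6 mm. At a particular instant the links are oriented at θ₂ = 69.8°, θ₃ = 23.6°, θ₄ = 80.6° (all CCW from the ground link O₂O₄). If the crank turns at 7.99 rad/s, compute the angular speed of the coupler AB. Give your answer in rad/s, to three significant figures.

ω₂ = 7.99 rad/s
Differentiating the loop-closure r₂e^{iθ₂}+r₃e^{iθ₃}=r₁+r₄e^{iθ₄} gives r₂ω₂e^{iθ₂}+r₃ω₃e^{iθ₃}=r₄ω₄e^{iθ₄}.
Eliminating the other unknown: ω₃ = r₂ω₂ sin(θ₄−θ₂) / [r₃ sin(θ₃−θ₄)].
Numerator sine = +0.18738; denominator sine = -0.83867.
Result = 0.0176·7.99·(+0.18738) / (0.0596·(-0.83867)) = -0.52717 rad/s; magnitude 0.52717 rad/s.

0.527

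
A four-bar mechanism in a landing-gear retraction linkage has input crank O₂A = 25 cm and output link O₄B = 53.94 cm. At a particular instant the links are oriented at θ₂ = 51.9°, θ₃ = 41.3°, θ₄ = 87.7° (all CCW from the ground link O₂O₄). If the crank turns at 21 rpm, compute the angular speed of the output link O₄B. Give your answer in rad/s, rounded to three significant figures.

0.259

ω₂ = 2.199 rad/s (from 21 rpm).
Differentiating the loop-closure r₂e^{iθ₂}+r₃e^{iθ₃}=r₁+r₄e^{iθ₄} gives r₂ω₂e^{iθ₂}+r₃ω₃e^{iθ₃}=r₄ω₄e^{iθ₄}.
Eliminating the other unknown: ω₄ = r₂ω₂ sin(θ₂−θ₃) / [r₄ sin(θ₄−θ₃)].
Numerator sine = +0.18395; denominator sine = +0.72417.
Result = 0.25·2.199·(+0.18395) / (0.5394·(+0.72417)) = +0.2589 rad/s; magnitude 0.2589 rad/s.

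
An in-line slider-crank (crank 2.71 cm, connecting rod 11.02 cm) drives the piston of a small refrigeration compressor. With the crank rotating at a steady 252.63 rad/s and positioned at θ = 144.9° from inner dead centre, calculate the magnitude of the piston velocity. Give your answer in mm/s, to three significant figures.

ω = 252.6 rad/s
For an in-line slider-crank, x = r cosθ + √(L² − r² sin²θ), so v = −rω sinθ·[1 + r cosθ/√(L² − r² sin²θ)].
With r = 0.0271 m, L = 0.1102 m, θ = 144.9°: √(L² − r² sin²θ) = 0.10909 m.
v = −0.0271·252.6·0.57501·[1 + 0.0271·-0.81815/0.10909] = -3.1366 m/s.
|v| = 3.1366 m/s = 3136.6 mm/s.

3140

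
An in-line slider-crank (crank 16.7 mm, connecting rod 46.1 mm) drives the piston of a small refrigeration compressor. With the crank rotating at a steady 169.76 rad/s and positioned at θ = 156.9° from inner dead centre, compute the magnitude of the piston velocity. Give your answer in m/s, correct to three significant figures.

0.738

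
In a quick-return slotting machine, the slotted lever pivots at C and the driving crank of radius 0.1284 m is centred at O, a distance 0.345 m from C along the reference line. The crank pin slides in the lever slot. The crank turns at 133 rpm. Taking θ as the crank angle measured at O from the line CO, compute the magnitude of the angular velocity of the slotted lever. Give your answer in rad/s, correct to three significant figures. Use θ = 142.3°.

ω = 13.93 rad/s (from 133 rpm).
Crank pin A relative to C: A = (d + r cosθ, r sinθ); lever angle φ = atan2(r sinθ, d + r cosθ).
Differentiating tanφ: φ̇ = rω(d cosθ + r)/(d² + r² + 2dr cosθ).
d² + r² + 2dr cosθ = |CA|² = 0.0654123 m²;  d cosθ + r = -0.14457 m.
|ω_lever| = |0.1284·13.93·-0.14457| / 0.0654123 = 3.9525 rad/s.

3.95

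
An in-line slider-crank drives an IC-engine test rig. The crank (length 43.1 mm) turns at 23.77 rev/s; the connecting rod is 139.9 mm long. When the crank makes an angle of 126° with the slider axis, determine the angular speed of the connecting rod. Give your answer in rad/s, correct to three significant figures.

27.9

ω = 149.4 rad/s (converted from 23.77 rev/s).
The rod makes angle φ with the slider axis where L sinφ = r sinθ; differentiating, L cosφ·φ̇ = r ω cosθ.
L cosφ = √(L² − r² sin²θ) = 0.13549 m.
|ω_rod| = r ω |cosθ| / √(L² − r² sin²θ) = 0.0431·149.4·0.58779/0.13549 = 27.926 rad/s.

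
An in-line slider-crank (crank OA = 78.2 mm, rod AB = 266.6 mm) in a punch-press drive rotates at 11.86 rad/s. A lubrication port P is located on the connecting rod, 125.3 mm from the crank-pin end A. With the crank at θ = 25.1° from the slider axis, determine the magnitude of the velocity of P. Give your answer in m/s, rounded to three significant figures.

ω = 11.86 rad/s.  Crank-pin speed |V_A| = rω = 0.92745 m/s, perpendicular to OA.
Rod angle: sinφ = −(r/L) sinθ ⇒ φ = -7.148°; ω_rod = −rω cosθ/√(L²−r²sin²θ) = -3.175 rad/s.
V_P = V_A + ω_rod × AP, with AP = 0.1253 m along the rod.
Components: V_Px = −rω sinθ − a·ω_rod·sinφ = -0.44293 m/s;  V_Py = rω cosθ + a·ω_rod·cosφ = +0.44514 m/s.
|V_P| = √(V_Px² + V_Py²) = 0.62796 m/s.

0.628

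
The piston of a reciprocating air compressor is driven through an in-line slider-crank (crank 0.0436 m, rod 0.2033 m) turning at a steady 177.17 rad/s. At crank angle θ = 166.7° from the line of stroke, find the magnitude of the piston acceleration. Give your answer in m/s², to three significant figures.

ω = 177.2 rad/s
x(θ) = r cosθ + √(L² − r² sin²θ); with ω constant, a = ω²·d²x/dθ².
d²x/dθ² = −r cosθ − r²(cos2θ)/√u − r⁴ sin²2θ/(4u^{3/2}),  u = L² − r² sin²θ = 0.0412303 m².
Substituting r = 0.0436 m, L = 0.2033 m, θ = 166.7°: d²x/dθ² = +0.034038 m.
a = ω²·d²x/dθ² = (177.2)²·(+0.034038) = +1068.4 m/s²;  |a| = 1068.4 m/s².

1070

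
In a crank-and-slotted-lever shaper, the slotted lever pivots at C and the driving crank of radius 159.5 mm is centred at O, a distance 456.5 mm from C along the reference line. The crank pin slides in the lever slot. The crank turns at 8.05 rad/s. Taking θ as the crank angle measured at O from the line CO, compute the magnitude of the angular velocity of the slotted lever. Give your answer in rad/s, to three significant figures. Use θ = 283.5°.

ω = 8.05 rad/s
Crank pin A relative to C: A = (d + r cosθ, r sinθ); lever angle φ = atan2(r sinθ, d + r cosθ).
Differentiating tanφ: φ̇ = rω(d cosθ + r)/(d² + r² + 2dr cosθ).
d² + r² + 2dr cosθ = |CA|² = 0.267828 m²;  d cosθ + r = +0.26607 m.
|ω_lever| = |0.1595·8.05·+0.26607| / 0.267828 = 1.2755 rad/s.

1.28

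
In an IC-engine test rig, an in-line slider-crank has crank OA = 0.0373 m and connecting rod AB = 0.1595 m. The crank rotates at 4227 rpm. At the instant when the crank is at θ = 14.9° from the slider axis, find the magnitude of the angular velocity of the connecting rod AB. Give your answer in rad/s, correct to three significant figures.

ω = 442.7 rad/s (converted from 4227 rpm).
The rod makes angle φ with the slider axis where L sinφ = r sinθ; differentiating, L cosφ·φ̇ = r ω cosθ.
L cosφ = √(L² − r² sin²θ) = 0.15921 m.
|ω_rod| = r ω |cosθ| / √(L² − r² sin²θ) = 0.0373·442.7·0.96638/0.15921 = 100.22 rad/s.

100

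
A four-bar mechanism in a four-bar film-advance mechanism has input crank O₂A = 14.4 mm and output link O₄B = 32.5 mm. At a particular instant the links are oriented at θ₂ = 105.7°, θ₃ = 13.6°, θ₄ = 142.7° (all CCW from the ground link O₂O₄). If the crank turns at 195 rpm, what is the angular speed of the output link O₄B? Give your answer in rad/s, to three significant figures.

11.7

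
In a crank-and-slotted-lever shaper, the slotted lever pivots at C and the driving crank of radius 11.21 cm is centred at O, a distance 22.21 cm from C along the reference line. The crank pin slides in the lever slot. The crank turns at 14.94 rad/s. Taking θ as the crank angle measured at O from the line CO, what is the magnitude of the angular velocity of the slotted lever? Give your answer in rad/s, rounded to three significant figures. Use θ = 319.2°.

4.71

ω = 14.94 rad/s
Crank pin A relative to C: A = (d + r cosθ, r sinθ); lever angle φ = atan2(r sinθ, d + r cosθ).
Differentiating tanφ: φ̇ = rω(d cosθ + r)/(d² + r² + 2dr cosθ).
d² + r² + 2dr cosθ = |CA|² = 0.0995893 m²;  d cosθ + r = +0.28023 m.
|ω_lever| = |0.1121·14.94·+0.28023| / 0.0995893 = 4.7126 rad/s.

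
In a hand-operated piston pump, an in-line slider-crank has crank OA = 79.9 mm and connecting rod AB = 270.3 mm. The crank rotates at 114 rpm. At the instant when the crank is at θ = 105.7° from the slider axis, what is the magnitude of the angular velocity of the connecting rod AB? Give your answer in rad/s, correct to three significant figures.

ω = 11.94 rad/s (converted from 114 rpm).
The rod makes angle φ with the slider axis where L sinφ = r sinθ; differentiating, L cosφ·φ̇ = r ω cosθ.
L cosφ = √(L² − r² sin²θ) = 0.25912 m.
|ω_rod| = r ω |cosθ| / √(L² − r² sin²θ) = 0.0799·11.94·0.27060/0.25912 = 0.99609 rad/s.

0.996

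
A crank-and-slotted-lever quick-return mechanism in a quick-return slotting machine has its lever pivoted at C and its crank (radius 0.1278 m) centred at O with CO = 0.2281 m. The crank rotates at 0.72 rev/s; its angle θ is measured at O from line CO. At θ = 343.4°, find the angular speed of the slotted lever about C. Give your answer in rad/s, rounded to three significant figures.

1.61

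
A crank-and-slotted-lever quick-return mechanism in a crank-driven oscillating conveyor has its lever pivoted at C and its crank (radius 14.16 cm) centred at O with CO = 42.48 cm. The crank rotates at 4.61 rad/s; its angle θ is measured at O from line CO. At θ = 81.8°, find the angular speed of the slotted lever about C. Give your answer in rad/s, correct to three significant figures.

ω = 4.61 rad/s
Crank pin A relative to C: A = (d + r cosθ, r sinθ); lever angle φ = atan2(r sinθ, d + r cosθ).
Differentiating tanφ: φ̇ = rω(d cosθ + r)/(d² + r² + 2dr cosθ).
d² + r² + 2dr cosθ = |CA|² = 0.217664 m²;  d cosθ + r = +0.20219 m.
|ω_lever| = |0.1416·4.61·+0.20219| / 0.217664 = 0.60636 rad/s.

0.606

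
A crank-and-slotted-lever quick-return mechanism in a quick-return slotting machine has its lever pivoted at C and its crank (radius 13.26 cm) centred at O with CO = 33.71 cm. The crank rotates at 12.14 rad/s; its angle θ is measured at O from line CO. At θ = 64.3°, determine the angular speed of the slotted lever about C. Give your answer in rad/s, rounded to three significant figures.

ω = 12.14 rad/s
Crank pin A relative to C: A = (d + r cosθ, r sinθ); lever angle φ = atan2(r sinθ, d + r cosθ).
Differentiating tanφ: φ̇ = rω(d cosθ + r)/(d² + r² + 2dr cosθ).
d² + r² + 2dr cosθ = |CA|² = 0.169988 m²;  d cosθ + r = +0.27879 m.
|ω_lever| = |0.1326·12.14·+0.27879| / 0.169988 = 2.6401 rad/s.

2.64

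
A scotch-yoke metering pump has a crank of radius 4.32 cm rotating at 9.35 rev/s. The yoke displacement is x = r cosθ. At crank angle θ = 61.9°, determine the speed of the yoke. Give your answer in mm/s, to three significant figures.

ω = 58.75 rad/s (from 9.35 rev/s).
x = r cosθ ⇒ ẋ = −rω sinθ.
|v| = rω|sinθ| = 0.0432·58.75·|sin 61.9°| = 2.2388 m/s = 2238.8 mm/s.

2240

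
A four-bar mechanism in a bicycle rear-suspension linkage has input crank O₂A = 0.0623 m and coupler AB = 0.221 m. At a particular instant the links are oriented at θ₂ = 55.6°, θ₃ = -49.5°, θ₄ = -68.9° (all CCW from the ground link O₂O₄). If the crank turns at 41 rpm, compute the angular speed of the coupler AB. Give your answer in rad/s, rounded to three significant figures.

3.00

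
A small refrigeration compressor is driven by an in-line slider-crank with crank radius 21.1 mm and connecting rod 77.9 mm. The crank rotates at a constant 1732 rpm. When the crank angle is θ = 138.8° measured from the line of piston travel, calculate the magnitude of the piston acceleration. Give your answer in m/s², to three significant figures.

493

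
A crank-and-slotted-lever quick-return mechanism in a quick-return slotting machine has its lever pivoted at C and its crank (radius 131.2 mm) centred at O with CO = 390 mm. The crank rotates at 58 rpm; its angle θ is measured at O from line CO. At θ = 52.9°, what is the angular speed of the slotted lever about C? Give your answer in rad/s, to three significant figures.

1.26

ω = 6.074 rad/s (from 58 rpm).
Crank pin A relative to C: A = (d + r cosθ, r sinθ); lever angle φ = atan2(r sinθ, d + r cosθ).
Differentiating tanφ: φ̇ = rω(d cosθ + r)/(d² + r² + 2dr cosθ).
d² + r² + 2dr cosθ = |CA|² = 0.231043 m²;  d cosθ + r = +0.36645 m.
|ω_lever| = |0.1312·6.074·+0.36645| / 0.231043 = 1.2639 rad/s.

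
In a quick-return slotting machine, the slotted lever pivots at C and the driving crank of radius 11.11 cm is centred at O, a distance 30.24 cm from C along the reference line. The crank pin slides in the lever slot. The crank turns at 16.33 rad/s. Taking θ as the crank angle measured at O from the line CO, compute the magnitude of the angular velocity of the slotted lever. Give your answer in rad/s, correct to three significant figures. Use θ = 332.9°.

4.22

ω = 16.33 rad/s
Crank pin A relative to C: A = (d + r cosθ, r sinθ); lever angle φ = atan2(r sinθ, d + r cosθ).
Differentiating tanφ: φ̇ = rω(d cosθ + r)/(d² + r² + 2dr cosθ).
d² + r² + 2dr cosθ = |CA|² = 0.163605 m²;  d cosθ + r = +0.3803 m.
|ω_lever| = |0.1111·16.33·+0.3803| / 0.163605 = 4.2173 rad/s.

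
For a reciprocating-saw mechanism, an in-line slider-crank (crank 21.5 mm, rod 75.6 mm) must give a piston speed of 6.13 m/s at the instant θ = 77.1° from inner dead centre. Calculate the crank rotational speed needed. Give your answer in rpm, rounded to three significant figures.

For an in-line slider-crank, |v_piston| = rω|sinθ|·[1 + r cosθ/√(L² − r² sin²θ)].
With r = 0.0215 m, L = 0.0756 m, θ = 77.1°: the bracketed kinematic factor |dx/dθ| = 0.022342 m.
ω = v/|dx/dθ| = 6.13/0.022342 = 274.37 rad/s.
N = 60ω/(2π) = 2620 rpm.

2620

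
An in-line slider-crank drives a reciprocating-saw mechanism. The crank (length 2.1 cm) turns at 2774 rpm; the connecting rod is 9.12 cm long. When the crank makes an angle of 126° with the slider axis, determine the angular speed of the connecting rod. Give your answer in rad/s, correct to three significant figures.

ω = 290.5 rad/s (converted from 2774 rpm).
The rod makes angle φ with the slider axis where L sinφ = r sinθ; differentiating, L cosφ·φ̇ = r ω cosθ.
L cosφ = √(L² − r² sin²θ) = 0.089604 m.
|ω_rod| = r ω |cosθ| / √(L² − r² sin²θ) = 0.021·290.5·0.58779/0.089604 = 40.017 rad/s.

40.0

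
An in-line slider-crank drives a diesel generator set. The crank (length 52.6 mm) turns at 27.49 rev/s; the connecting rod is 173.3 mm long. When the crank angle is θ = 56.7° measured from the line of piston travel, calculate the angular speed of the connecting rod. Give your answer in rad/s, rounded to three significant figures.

ω = 172.7 rad/s (converted from 27.49 rev/s).
The rod makes angle φ with the slider axis where L sinφ = r sinθ; differentiating, L cosφ·φ̇ = r ω cosθ.
L cosφ = √(L² − r² sin²θ) = 0.16763 m.
|ω_rod| = r ω |cosθ| / √(L² − r² sin²θ) = 0.0526·172.7·0.54902/0.16763 = 29.756 rad/s.

29.8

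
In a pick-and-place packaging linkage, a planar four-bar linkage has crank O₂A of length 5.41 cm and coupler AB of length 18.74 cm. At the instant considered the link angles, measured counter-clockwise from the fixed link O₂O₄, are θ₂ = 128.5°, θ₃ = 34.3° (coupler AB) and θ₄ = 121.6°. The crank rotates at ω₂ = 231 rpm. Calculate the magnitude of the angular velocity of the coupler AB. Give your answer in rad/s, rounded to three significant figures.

0.840

ω₂ = 24.19 rad/s (from 231 rpm).
Differentiating the loop-closure r₂e^{iθ₂}+r₃e^{iθ₃}=r₁+r₄e^{iθ₄} gives r₂ω₂e^{iθ₂}+r₃ω₃e^{iθ₃}=r₄ω₄e^{iθ₄}.
Eliminating the other unknown: ω₃ = r₂ω₂ sin(θ₄−θ₂) / [r₃ sin(θ₃−θ₄)].
Numerator sine = -0.12014; denominator sine = -0.99889.
Result = 0.0541·24.19·(-0.12014) / (0.1874·(-0.99889)) = +0.8399 rad/s; magnitude 0.8399 rad/s.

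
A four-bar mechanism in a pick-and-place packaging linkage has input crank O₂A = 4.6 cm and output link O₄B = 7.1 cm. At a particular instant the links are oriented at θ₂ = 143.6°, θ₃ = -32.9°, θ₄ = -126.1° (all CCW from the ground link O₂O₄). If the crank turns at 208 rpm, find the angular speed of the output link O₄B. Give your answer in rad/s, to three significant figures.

0.863

ω₂ = 21.78 rad/s (from 208 rpm).
Differentiating the loop-closure r₂e^{iθ₂}+r₃e^{iθ₃}=r₁+r₄e^{iθ₄} gives r₂ω₂e^{iθ₂}+r₃ω₃e^{iθ₃}=r₄ω₄e^{iθ₄}.
Eliminating the other unknown: ω₄ = r₂ω₂ sin(θ₂−θ₃) / [r₄ sin(θ₄−θ₃)].
Numerator sine = +0.06105; denominator sine = -0.99844.
Result = 0.046·21.78·(+0.06105) / (0.071·(-0.99844)) = -0.86287 rad/s; magnitude 0.86287 rad/s.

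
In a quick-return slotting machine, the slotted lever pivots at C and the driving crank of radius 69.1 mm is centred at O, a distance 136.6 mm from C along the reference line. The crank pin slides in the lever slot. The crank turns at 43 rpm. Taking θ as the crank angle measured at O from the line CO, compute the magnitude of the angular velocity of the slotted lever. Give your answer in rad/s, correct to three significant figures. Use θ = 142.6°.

1.45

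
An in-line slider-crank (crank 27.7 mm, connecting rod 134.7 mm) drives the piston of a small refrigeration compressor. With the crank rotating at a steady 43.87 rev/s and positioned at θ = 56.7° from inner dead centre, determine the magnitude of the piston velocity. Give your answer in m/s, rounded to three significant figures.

ω = 2π·43.9 = 275.6 rad/s
For an in-line slider-crank, x = r cosθ + √(L² − r² sin²θ), so v = −rω sinθ·[1 + r cosθ/√(L² − r² sin²θ)].
With r = 0.0277 m, L = 0.1347 m, θ = 56.7°: √(L² − r² sin²θ) = 0.1327 m.
v = −0.0277·275.6·0.83581·[1 + 0.0277·0.54902/0.1327] = -7.113 m/s.
|v| = 7.113 m/s.

7.11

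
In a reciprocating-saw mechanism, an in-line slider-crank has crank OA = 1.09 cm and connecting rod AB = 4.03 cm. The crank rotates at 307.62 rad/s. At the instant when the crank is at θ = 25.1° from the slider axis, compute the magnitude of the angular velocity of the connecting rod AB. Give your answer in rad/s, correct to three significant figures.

75.8

ω = 307.6 rad/s
The rod makes angle φ with the slider axis where L sinφ = r sinθ; differentiating, L cosφ·φ̇ = r ω cosθ.
L cosφ = √(L² − r² sin²θ) = 0.040034 m.
|ω_rod| = r ω |cosθ| / √(L² − r² sin²θ) = 0.0109·307.6·0.90557/0.040034 = 75.846 rad/s.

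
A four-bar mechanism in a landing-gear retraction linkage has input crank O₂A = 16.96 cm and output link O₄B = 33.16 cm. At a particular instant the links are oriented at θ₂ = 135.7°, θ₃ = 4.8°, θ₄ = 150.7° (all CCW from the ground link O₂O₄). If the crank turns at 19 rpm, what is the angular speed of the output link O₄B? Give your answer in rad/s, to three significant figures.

1.37

ω₂ = 1.99 rad/s (from 19 rpm).
Differentiating the loop-closure r₂e^{iθ₂}+r₃e^{iθ₃}=r₁+r₄e^{iθ₄} gives r₂ω₂e^{iθ₂}+r₃ω₃e^{iθ₃}=r₄ω₄e^{iθ₄}.
Eliminating the other unknown: ω₄ = r₂ω₂ sin(θ₂−θ₃) / [r₄ sin(θ₄−θ₃)].
Numerator sine = +0.75585; denominator sine = +0.56064.
Result = 0.1696·1.99·(+0.75585) / (0.3316·(+0.56064)) = +1.372 rad/s; magnitude 1.372 rad/s.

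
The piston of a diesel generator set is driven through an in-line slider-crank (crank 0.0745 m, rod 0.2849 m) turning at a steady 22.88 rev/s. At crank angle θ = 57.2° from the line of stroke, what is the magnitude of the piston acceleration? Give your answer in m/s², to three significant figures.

ω = 2π·22.9 = 143.8 rad/s
x(θ) = r cosθ + √(L² − r² sin²θ); with ω constant, a = ω²·d²x/dθ².
d²x/dθ² = −r cosθ − r²(cos2θ)/√u − r⁴ sin²2θ/(4u^{3/2}),  u = L² − r² sin²θ = 0.0772465 m².
Substituting r = 0.0745 m, L = 0.2849 m, θ = 57.2°: d²x/dθ² = -0.032405 m.
a = ω²·d²x/dθ² = (143.8)²·(-0.032405) = -669.71 m/s²;  |a| = 669.71 m/s².

670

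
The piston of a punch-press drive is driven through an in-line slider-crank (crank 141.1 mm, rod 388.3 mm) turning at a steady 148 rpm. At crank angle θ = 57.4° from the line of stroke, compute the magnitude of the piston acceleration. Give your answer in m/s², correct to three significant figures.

13.2

ω = 2π·148/60 = 15.5 rad/s
x(θ) = r cosθ + √(L² − r² sin²θ); with ω constant, a = ω²·d²x/dθ².
d²x/dθ² = −r cosθ − r²(cos2θ)/√u − r⁴ sin²2θ/(4u^{3/2}),  u = L² − r² sin²θ = 0.136647 m².
Substituting r = 0.1411 m, L = 0.3883 m, θ = 57.4°: d²x/dθ² = -0.055046 m.
a = ω²·d²x/dθ² = (15.5)²·(-0.055046) = -13.222 m/s²;  |a| = 13.222 m/s².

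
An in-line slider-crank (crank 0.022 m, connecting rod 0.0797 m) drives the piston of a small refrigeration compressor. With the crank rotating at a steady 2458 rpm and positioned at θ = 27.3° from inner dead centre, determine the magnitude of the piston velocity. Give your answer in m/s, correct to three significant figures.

ω = 2π·2458/60 = 257.4 rad/s
For an in-line slider-crank, x = r cosθ + √(L² − r² sin²θ), so v = −rω sinθ·[1 + r cosθ/√(L² − r² sin²θ)].
With r = 0.022 m, L = 0.0797 m, θ = 27.3°: √(L² − r² sin²θ) = 0.079059 m.
v = −0.022·257.4·0.45865·[1 + 0.022·0.88862/0.079059] = -3.2395 m/s.
|v| = 3.2395 m/s.

3.24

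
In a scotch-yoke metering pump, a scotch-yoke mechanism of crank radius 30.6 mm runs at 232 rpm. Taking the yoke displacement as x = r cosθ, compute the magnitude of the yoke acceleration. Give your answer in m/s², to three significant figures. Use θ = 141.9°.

14.2

ω = 24.29 rad/s (from 232 rpm).
x = r cosθ ⇒ ẍ = −rω² cosθ (ω constant).
|a| = rω²|cosθ| = 0.0306·(24.29)²·|cos 141.9°| = 14.213 m/s².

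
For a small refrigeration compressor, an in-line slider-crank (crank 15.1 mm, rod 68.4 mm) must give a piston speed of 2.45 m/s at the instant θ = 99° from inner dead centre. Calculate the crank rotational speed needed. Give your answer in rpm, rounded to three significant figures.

1630

For an in-line slider-crank, |v_piston| = rω|sinθ|·[1 + r cosθ/√(L² − r² sin²θ)].
With r = 0.0151 m, L = 0.0684 m, θ = 99°: the bracketed kinematic factor |dx/dθ| = 0.014386 m.
ω = v/|dx/dθ| = 2.45/0.014386 = 170.3 rad/s.
N = 60ω/(2π) = 1626.2 rpm.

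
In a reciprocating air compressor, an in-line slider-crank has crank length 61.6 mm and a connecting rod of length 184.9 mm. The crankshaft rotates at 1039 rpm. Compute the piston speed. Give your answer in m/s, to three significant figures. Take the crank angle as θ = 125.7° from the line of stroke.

ω = 2π·1039/60 = 108.8 rad/s
For an in-line slider-crank, x = r cosθ + √(L² − r² sin²θ), so v = −rω sinθ·[1 + r cosθ/√(L² − r² sin²θ)].
With r = 0.0616 m, L = 0.1849 m, θ = 125.7°: √(L² − r² sin²θ) = 0.178 m.
v = −0.0616·108.8·0.81208·[1 + 0.0616·-0.58354/0.178] = -4.3437 m/s.
|v| = 4.3437 m/s.

4.34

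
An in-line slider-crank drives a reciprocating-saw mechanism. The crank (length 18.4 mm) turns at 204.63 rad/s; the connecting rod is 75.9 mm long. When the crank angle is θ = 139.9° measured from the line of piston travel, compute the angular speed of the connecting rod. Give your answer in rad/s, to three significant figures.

38.4

ω = 204.6 rad/s
The rod makes angle φ with the slider axis where L sinφ = r sinθ; differentiating, L cosφ·φ̇ = r ω cosθ.
L cosφ = √(L² − r² sin²θ) = 0.074969 m.
|ω_rod| = r ω |cosθ| / √(L² − r² sin²θ) = 0.0184·204.6·0.76492/0.074969 = 38.417 rad/s.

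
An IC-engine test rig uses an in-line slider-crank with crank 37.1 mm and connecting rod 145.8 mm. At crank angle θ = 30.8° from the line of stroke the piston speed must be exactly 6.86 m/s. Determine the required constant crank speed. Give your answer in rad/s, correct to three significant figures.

296

For an in-line slider-crank, |v_piston| = rω|sinθ|·[1 + r cosθ/√(L² − r² sin²θ)].
With r = 0.0371 m, L = 0.1458 m, θ = 30.8°: the bracketed kinematic factor |dx/dθ| = 0.023185 m.
ω = v/|dx/dθ| = 6.86/0.023185 = 295.89 rad/s.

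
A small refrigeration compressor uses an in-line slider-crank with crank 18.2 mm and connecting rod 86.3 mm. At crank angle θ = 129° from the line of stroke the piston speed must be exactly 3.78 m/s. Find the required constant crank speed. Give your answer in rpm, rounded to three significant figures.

For an in-line slider-crank, |v_piston| = rω|sinθ|·[1 + r cosθ/√(L² − r² sin²θ)].
With r = 0.0182 m, L = 0.0863 m, θ = 129°: the bracketed kinematic factor |dx/dθ| = 0.012241 m.
ω = v/|dx/dθ| = 3.78/0.012241 = 308.79 rad/s.
N = 60ω/(2π) = 2948.8 rpm.

2950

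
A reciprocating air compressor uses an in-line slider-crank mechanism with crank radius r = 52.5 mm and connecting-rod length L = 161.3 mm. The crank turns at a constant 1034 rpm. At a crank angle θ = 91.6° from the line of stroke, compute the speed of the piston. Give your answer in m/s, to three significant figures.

ω = 2π·1034/60 = 108.3 rad/s
For an in-line slider-crank, x = r cosθ + √(L² − r² sin²θ), so v = −rω sinθ·[1 + r cosθ/√(L² − r² sin²θ)].
With r = 0.0525 m, L = 0.1613 m, θ = 91.6°: √(L² − r² sin²θ) = 0.15252 m.
v = −0.0525·108.3·0.99961·[1 + 0.0525·-0.02792/0.15252] = -5.6279 m/s.
|v| = 5.6279 m/s.

5.63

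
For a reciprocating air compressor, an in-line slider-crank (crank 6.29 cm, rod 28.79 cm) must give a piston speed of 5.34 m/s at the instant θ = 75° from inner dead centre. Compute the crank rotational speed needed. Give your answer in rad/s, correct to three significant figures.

For an in-line slider-crank, |v_piston| = rω|sinθ|·[1 + r cosθ/√(L² − r² sin²θ)].
With r = 0.0629 m, L = 0.2879 m, θ = 75°: the bracketed kinematic factor |dx/dθ| = 0.064271 m.
ω = v/|dx/dθ| = 5.34/0.064271 = 83.085 rad/s.

83.1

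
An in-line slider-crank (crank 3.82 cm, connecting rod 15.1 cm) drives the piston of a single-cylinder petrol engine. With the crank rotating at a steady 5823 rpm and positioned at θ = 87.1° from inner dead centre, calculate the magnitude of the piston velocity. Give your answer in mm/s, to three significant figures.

23600

ω = 2π·5823/60 = 609.8 rad/s
For an in-line slider-crank, x = r cosθ + √(L² − r² sin²θ), so v = −rω sinθ·[1 + r cosθ/√(L² − r² sin²θ)].
With r = 0.0382 m, L = 0.151 m, θ = 87.1°: √(L² − r² sin²θ) = 0.1461 m.
v = −0.0382·609.8·0.99872·[1 + 0.0382·0.05059/0.1461] = -23.572 m/s.
|v| = 23.572 m/s = 23572 mm/s.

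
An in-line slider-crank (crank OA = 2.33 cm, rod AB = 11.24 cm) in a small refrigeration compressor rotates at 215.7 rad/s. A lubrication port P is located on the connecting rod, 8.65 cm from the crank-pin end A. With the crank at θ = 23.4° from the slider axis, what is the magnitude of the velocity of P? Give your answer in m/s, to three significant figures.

2.52

ω = 215.7 rad/s.  Crank-pin speed |V_A| = rω = 5.0258 m/s, perpendicular to OA.
Rod angle: sinφ = −(r/L) sinθ ⇒ φ = -4.722°; ω_rod = −rω cosθ/√(L²−r²sin²θ) = -41.176 rad/s.
V_P = V_A + ω_rod × AP, with AP = 0.0865 m along the rod.
Components: V_Px = −rω sinθ − a·ω_rod·sinφ = -2.2892 m/s;  V_Py = rω cosθ + a·ω_rod·cosφ = +1.0628 m/s.
|V_P| = √(V_Px² + V_Py²) = 2.5239 m/s.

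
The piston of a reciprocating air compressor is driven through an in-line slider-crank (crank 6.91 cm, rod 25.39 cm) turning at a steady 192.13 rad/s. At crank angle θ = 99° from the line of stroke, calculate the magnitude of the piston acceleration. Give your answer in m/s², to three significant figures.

ω = 192.1 rad/s
x(θ) = r cosθ + √(L² − r² sin²θ); with ω constant, a = ω²·d²x/dθ².
d²x/dθ² = −r cosθ − r²(cos2θ)/√u − r⁴ sin²2θ/(4u^{3/2}),  u = L² − r² sin²θ = 0.0598072 m².
Substituting r = 0.0691 m, L = 0.2539 m, θ = 99°: d²x/dθ² = +0.029341 m.
a = ω²·d²x/dθ² = (192.1)²·(+0.029341) = +1083.1 m/s²;  |a| = 1083.1 m/s².

1080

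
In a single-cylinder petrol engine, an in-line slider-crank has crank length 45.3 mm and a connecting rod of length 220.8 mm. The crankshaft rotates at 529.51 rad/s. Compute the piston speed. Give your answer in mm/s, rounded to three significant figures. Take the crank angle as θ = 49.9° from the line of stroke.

ω = 529.5 rad/s
For an in-line slider-crank, x = r cosθ + √(L² − r² sin²θ), so v = −rω sinθ·[1 + r cosθ/√(L² − r² sin²θ)].
With r = 0.0453 m, L = 0.2208 m, θ = 49.9°: √(L² − r² sin²θ) = 0.21806 m.
v = −0.0453·529.5·0.76492·[1 + 0.0453·0.64412/0.21806] = -20.803 m/s.
|v| = 20.803 m/s = 20803 mm/s.

20800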